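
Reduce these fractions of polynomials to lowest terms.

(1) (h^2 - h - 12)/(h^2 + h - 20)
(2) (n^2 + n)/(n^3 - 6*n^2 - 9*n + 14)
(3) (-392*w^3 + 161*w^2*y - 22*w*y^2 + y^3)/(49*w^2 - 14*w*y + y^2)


(1) = (h + 3)/(h + 5)
(2) = (n^2 + n)/(n^3 - 6*n^2 - 9*n + 14)
(3) = -8*w + y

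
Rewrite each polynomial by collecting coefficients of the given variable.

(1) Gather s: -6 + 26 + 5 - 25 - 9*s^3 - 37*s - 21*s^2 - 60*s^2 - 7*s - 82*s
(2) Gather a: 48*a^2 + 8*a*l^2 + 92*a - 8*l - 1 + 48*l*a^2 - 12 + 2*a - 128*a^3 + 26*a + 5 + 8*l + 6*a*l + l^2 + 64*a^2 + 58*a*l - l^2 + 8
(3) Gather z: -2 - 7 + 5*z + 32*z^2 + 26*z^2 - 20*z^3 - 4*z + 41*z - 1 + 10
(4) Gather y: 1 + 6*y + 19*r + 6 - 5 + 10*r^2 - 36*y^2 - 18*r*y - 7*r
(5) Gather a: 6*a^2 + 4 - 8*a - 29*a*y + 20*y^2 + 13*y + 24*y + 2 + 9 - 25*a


(1) = -9*s^3 - 81*s^2 - 126*s
(2) = -128*a^3 + a^2*(48*l + 112) + a*(8*l^2 + 64*l + 120)
(3) = -20*z^3 + 58*z^2 + 42*z
(4) = 10*r^2 + 12*r - 36*y^2 + y*(6 - 18*r) + 2
(5) = 6*a^2 + a*(-29*y - 33) + 20*y^2 + 37*y + 15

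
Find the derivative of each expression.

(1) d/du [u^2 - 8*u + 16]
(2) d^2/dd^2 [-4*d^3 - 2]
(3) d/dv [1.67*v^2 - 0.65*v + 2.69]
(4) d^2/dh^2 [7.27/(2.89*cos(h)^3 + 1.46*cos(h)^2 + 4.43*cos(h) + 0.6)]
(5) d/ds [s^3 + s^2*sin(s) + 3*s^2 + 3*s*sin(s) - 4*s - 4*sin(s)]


(1) = 2*u - 8
(2) = -24*d
(3) = 3.34*v - 0.65
(4) = (2495.2094*(-0.6618320611*sin(h)^2 + 0.2229007634*cos(h) + 1.0)^2*sin(h)^2 + (47.963825*cos(h) + 21.2284*cos(2*h) + 47.273175*cos(3*h))*(2.89*cos(h)^3 + 1.46*cos(h)^2 + 4.43*cos(h) + 0.6))/(2.89*cos(h)^3 + 1.46*cos(h)^2 + 4.43*cos(h) + 0.6)^3
(5) = s^2*cos(s) + 3*s^2 + 2*s*sin(s) + 3*s*cos(s) + 6*s + 3*sin(s) - 4*cos(s) - 4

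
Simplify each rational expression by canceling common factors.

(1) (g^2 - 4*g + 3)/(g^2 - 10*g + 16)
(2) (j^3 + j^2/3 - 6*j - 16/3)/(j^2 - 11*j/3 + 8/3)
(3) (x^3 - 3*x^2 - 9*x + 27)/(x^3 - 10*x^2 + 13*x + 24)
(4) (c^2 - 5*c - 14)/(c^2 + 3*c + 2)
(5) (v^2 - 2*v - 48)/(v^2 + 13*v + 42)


(1) = (g^2 - 4*g + 3)/(g^2 - 10*g + 16)
(2) = (j^2 + 3*j + 2)/(j - 1)
(3) = (x^2 - 9)/(x^2 - 7*x - 8)
(4) = (c - 7)/(c + 1)
(5) = (v - 8)/(v + 7)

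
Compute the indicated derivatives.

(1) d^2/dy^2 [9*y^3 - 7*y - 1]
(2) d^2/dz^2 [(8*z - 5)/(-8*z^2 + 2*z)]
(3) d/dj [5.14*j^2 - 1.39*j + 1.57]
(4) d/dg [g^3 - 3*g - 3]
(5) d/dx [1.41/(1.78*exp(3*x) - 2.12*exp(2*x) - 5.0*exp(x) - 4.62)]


(1) = 54*y
(2) = (-128*z^3 + 240*z^2 - 60*z + 5)/(z^3*(64*z^3 - 48*z^2 + 12*z - 1))
(3) = 10.28*j - 1.39
(4) = 3*g^2 - 3
(5) = (-7.5294*exp(2*x) + 5.9784*exp(x) + 7.05)*exp(x)/(-1.78*exp(3*x) + 2.12*exp(2*x) + 5.0*exp(x) + 4.62)^2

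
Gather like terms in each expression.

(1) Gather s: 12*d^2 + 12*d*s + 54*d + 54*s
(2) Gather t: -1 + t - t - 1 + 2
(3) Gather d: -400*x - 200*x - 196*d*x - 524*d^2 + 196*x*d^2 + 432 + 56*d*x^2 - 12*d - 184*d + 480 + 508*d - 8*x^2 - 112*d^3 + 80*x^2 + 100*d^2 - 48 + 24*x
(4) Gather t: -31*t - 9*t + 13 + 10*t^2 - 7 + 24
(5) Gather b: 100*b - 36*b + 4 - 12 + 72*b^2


(1) = 12*d^2 + 54*d + s*(12*d + 54)
(2) = 0
(3) = -112*d^3 + d^2*(196*x - 424) + d*(56*x^2 - 196*x + 312) + 72*x^2 - 576*x + 864
(4) = 10*t^2 - 40*t + 30
(5) = 72*b^2 + 64*b - 8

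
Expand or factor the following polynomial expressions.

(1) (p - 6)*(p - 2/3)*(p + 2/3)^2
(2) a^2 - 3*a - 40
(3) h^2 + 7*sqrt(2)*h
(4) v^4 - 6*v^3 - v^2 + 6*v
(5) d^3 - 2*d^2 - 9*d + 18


(1) = p^4 - 16*p^3/3 - 40*p^2/9 + 64*p/27 + 16/9
(2) = (a - 8)*(a + 5)
(3) = h*(h + 7*sqrt(2))
(4) = v*(v - 6)*(v - 1)*(v + 1)
(5) = (d - 3)*(d - 2)*(d + 3)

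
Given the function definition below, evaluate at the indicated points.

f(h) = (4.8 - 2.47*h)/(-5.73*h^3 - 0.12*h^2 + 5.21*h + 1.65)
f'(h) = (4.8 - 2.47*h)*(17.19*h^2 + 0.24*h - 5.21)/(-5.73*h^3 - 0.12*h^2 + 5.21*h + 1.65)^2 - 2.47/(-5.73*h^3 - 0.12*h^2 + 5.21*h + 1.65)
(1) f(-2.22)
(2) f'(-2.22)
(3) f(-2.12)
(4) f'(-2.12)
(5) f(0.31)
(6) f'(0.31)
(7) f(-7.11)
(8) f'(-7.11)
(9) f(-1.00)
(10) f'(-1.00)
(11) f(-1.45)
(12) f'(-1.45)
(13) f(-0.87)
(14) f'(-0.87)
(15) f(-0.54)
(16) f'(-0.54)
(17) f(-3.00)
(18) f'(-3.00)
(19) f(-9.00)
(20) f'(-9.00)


(1) = 0.20
(2) = 0.25
(3) = 0.22
(4) = 0.30
(5) = 1.31
(6) = -2.28
(7) = 0.01
(8) = 0.00
(9) = 3.55
(10) = 19.10
(11) = 0.74
(12) = 1.78
(13) = 8.69
(14) = 79.41
(15) = -20.71
(16) = -14.53
(17) = 0.09
(18) = 0.08
(19) = 0.01
(20) = 0.00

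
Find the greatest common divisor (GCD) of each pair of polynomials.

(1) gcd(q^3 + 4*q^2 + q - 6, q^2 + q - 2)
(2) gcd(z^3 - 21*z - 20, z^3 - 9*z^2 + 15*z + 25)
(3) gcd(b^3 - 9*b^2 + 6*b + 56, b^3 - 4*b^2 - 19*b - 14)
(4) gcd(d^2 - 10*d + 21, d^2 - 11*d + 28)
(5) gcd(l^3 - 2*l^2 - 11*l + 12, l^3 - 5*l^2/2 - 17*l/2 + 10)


(1) = gcd((q - 1)*(q + 2)*(q + 3), (q - 1)*(q + 2)) = q^2 + q - 2
(2) = gcd((z - 5)*(z + 1)*(z + 4), (z - 5)^2*(z + 1)) = z^2 - 4*z - 5
(3) = gcd((b - 7)*(b - 4)*(b + 2), (b - 7)*(b + 1)*(b + 2)) = b^2 - 5*b - 14
(4) = d - 7
(5) = l^2 - 5*l + 4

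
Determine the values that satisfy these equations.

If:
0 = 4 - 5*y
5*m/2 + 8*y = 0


Then:
m = -64/25
y = 4/5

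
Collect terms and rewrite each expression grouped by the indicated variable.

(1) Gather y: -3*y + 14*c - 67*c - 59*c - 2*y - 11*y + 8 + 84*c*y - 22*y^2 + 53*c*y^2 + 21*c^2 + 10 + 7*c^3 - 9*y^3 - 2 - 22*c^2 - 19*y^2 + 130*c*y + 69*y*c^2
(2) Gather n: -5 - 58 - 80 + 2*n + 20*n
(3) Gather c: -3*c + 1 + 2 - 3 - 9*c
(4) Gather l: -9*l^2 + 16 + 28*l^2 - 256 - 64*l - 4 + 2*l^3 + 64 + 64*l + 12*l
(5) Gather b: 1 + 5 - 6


(1) = 7*c^3 - c^2 - 112*c - 9*y^3 + y^2*(53*c - 41) + y*(69*c^2 + 214*c - 16) + 16
(2) = 22*n - 143
(3) = -12*c
(4) = 2*l^3 + 19*l^2 + 12*l - 180
(5) = 0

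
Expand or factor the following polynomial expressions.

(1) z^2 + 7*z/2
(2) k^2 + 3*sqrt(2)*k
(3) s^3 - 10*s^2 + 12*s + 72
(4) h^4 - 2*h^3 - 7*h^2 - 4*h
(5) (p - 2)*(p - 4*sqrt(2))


(1) = z*(z + 7/2)
(2) = k*(k + 3*sqrt(2))
(3) = (s - 6)^2*(s + 2)
(4) = h*(h - 4)*(h + 1)^2
(5) = p^2 - 4*sqrt(2)*p - 2*p + 8*sqrt(2)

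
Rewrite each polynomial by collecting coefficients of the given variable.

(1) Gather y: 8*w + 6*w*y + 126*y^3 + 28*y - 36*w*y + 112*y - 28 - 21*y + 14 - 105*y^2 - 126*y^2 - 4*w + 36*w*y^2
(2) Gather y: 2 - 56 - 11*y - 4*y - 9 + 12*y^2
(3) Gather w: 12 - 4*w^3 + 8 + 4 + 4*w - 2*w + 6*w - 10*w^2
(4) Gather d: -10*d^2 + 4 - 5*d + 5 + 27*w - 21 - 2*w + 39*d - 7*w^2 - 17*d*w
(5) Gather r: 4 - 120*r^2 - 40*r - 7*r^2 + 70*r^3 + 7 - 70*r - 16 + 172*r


(1) = 4*w + 126*y^3 + y^2*(36*w - 231) + y*(119 - 30*w) - 14
(2) = 12*y^2 - 15*y - 63
(3) = -4*w^3 - 10*w^2 + 8*w + 24
(4) = -10*d^2 + d*(34 - 17*w) - 7*w^2 + 25*w - 12
(5) = 70*r^3 - 127*r^2 + 62*r - 5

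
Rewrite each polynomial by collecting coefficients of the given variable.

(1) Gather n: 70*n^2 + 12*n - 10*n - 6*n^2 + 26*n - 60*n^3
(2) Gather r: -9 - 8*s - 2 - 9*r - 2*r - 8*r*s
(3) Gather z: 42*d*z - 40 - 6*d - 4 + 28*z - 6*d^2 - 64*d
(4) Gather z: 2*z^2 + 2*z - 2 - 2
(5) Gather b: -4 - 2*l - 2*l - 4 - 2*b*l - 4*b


(1) = -60*n^3 + 64*n^2 + 28*n
(2) = r*(-8*s - 11) - 8*s - 11
(3) = -6*d^2 - 70*d + z*(42*d + 28) - 44
(4) = 2*z^2 + 2*z - 4
(5) = b*(-2*l - 4) - 4*l - 8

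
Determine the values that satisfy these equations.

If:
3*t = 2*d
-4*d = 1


Then:
d = -1/4
t = -1/6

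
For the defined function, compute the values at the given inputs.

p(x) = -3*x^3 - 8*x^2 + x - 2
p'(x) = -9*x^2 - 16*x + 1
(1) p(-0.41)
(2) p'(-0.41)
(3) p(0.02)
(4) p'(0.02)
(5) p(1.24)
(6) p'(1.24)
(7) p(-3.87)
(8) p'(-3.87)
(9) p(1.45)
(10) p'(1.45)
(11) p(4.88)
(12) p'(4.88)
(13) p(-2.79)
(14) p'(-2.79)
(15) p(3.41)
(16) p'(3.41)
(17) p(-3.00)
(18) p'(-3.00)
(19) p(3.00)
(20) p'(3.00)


(1) = -3.55
(2) = 6.05
(3) = -1.98
(4) = 0.68
(5) = -18.78
(6) = -32.68
(7) = 48.20
(8) = -71.87
(9) = -26.52
(10) = -41.12
(11) = -536.28
(12) = -291.41
(13) = -1.91
(14) = -24.42
(15) = -210.57
(16) = -158.21
(17) = 4.00
(18) = -32.00
(19) = -152.00
(20) = -128.00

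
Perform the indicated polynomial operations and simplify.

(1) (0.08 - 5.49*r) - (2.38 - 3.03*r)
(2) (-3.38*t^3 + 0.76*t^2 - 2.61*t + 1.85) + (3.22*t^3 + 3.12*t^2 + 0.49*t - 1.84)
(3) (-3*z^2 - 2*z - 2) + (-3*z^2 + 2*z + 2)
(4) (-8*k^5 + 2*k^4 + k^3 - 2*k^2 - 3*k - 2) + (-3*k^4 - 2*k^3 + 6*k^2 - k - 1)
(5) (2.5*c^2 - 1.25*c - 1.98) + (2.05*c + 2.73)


(1) = -2.46*r - 2.3
(2) = -0.16*t^3 + 3.88*t^2 - 2.12*t + 0.01
(3) = -6*z^2
(4) = -8*k^5 - k^4 - k^3 + 4*k^2 - 4*k - 3
(5) = 2.5*c^2 + 0.8*c + 0.75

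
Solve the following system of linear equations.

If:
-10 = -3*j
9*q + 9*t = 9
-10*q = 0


Then:
j = 10/3
q = 0
t = 1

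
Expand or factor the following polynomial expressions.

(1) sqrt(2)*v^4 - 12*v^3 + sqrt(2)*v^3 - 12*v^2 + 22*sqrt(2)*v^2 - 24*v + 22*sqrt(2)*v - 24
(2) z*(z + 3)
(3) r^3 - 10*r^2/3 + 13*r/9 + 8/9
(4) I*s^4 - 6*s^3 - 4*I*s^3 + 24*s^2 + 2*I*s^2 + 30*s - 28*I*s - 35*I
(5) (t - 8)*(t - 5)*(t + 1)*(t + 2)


(1) = (v - 3*sqrt(2))*(v - 2*sqrt(2))*(v - sqrt(2))*(sqrt(2)*v + sqrt(2))
(2) = z^2 + 3*z
(3) = (r - 8/3)*(r - 1)*(r + 1/3)
(4) = (s - 5)*(s - I)*(s + 7*I)*(I*s + I)
(5) = t^4 - 10*t^3 + 3*t^2 + 94*t + 80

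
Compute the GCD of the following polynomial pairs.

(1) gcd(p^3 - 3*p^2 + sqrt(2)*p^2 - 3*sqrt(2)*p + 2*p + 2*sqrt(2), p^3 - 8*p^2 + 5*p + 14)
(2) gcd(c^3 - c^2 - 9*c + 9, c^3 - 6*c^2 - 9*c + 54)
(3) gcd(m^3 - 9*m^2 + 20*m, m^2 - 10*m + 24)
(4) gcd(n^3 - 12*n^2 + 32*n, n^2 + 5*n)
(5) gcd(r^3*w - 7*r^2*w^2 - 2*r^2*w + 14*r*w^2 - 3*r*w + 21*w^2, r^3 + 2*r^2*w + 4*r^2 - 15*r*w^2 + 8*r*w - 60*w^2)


(1) = gcd((p - 2)*(p - 1)*(p + sqrt(2)), (p - 7)*(p - 2)*(p + 1)) = p - 2
(2) = c^2 - 9
(3) = m - 4
(4) = n
(5) = gcd((r - 3)*(r - 7*w)*(r*w + w), (r + 4)*(r - 3*w)*(r + 5*w)) = 1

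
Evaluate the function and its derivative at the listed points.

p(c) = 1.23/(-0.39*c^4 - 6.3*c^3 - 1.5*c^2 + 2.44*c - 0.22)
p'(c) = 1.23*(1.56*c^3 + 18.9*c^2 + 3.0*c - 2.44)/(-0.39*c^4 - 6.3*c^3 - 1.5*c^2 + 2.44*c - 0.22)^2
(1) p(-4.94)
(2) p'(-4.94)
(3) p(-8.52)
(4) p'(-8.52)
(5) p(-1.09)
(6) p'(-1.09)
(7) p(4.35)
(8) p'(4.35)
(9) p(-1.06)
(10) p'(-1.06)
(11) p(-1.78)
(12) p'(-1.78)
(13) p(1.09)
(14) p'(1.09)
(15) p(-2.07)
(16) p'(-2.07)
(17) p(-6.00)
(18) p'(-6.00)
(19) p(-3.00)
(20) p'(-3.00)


(1) = 0.00
(2) = 0.00
(3) = 0.00
(4) = 0.00
(5) = 0.42
(6) = 2.09
(7) = -0.00
(8) = 0.00
(9) = 0.49
(10) = 2.67
(11) = 0.06
(12) = 0.11
(13) = -0.15
(14) = 0.48
(15) = 0.03
(16) = 0.05
(17) = 0.00
(18) = 0.00
(19) = 0.01
(20) = 0.01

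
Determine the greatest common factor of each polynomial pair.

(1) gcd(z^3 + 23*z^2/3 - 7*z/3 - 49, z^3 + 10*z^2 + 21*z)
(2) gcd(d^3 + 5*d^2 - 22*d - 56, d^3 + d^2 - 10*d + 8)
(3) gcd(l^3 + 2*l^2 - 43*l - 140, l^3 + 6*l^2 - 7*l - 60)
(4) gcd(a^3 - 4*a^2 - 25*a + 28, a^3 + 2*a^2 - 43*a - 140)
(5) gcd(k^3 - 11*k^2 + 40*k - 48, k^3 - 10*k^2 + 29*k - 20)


(1) = gcd((z - 7/3)*(z + 3)*(z + 7), z*(z + 3)*(z + 7)) = z^2 + 10*z + 21
(2) = gcd((d - 4)*(d + 2)*(d + 7), (d - 2)*(d - 1)*(d + 4)) = 1
(3) = gcd((l - 7)*(l + 4)*(l + 5), (l - 3)*(l + 4)*(l + 5)) = l^2 + 9*l + 20
(4) = gcd((a - 7)*(a - 1)*(a + 4), (a - 7)*(a + 4)*(a + 5)) = a^2 - 3*a - 28
(5) = gcd((k - 4)^2*(k - 3), (k - 5)*(k - 4)*(k - 1)) = k - 4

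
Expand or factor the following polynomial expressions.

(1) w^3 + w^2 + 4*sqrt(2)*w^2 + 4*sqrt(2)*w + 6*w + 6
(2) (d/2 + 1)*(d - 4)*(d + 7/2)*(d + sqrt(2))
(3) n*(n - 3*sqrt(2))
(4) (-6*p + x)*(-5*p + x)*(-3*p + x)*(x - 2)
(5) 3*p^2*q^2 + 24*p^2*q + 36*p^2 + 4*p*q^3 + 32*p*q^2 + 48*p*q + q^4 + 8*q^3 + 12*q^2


(1) = (w + 1)*(w + sqrt(2))*(w + 3*sqrt(2))
(2) = d^4/2 + sqrt(2)*d^3/2 + 3*d^3/4 - 15*d^2/2 + 3*sqrt(2)*d^2/4 - 14*d - 15*sqrt(2)*d/2 - 14*sqrt(2)
(3) = n^2 - 3*sqrt(2)*n
(4) = -90*p^3*x + 180*p^3 + 63*p^2*x^2 - 126*p^2*x - 14*p*x^3 + 28*p*x^2 + x^4 - 2*x^3
(5) = (p + q)*(3*p + q)*(q + 2)*(q + 6)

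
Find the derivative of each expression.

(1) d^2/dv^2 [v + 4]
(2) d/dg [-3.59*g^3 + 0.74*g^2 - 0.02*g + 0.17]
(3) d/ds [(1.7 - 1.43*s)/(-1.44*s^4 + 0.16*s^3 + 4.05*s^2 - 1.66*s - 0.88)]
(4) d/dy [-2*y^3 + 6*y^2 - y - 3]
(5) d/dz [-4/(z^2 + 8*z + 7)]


(1) = 0
(2) = -10.77*g^2 + 1.48*g - 0.02
(3) = (-6.1776*s^4 + 10.2496*s^3 + 4.9755*s^2 - 13.77*s + 4.0804)/(2.0736*s^8 - 0.4608*s^7 - 11.6384*s^6 + 6.0768*s^5 + 18.4057*s^4 - 13.7276*s^3 - 4.3724*s^2 + 2.9216*s + 0.7744)
(4) = -6*y^2 + 12*y - 1
(5) = 8*(z + 4)/(z^2 + 8*z + 7)^2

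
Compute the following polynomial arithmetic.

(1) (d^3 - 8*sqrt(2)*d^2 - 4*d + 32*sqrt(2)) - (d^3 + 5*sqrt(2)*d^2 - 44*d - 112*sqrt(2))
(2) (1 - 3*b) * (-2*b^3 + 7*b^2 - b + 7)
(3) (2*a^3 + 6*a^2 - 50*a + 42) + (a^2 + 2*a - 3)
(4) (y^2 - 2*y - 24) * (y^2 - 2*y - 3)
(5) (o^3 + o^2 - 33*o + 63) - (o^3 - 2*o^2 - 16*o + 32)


(1) = -13*sqrt(2)*d^2 + 40*d + 144*sqrt(2)
(2) = 6*b^4 - 23*b^3 + 10*b^2 - 22*b + 7
(3) = 2*a^3 + 7*a^2 - 48*a + 39
(4) = y^4 - 4*y^3 - 23*y^2 + 54*y + 72
(5) = 3*o^2 - 17*o + 31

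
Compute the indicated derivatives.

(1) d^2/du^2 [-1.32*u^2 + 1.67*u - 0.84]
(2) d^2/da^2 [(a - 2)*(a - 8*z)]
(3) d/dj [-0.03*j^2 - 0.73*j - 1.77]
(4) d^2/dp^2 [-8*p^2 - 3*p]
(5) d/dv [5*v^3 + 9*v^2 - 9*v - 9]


(1) = -2.64000000000000
(2) = 2
(3) = -0.06*j - 0.73
(4) = -16
(5) = 15*v^2 + 18*v - 9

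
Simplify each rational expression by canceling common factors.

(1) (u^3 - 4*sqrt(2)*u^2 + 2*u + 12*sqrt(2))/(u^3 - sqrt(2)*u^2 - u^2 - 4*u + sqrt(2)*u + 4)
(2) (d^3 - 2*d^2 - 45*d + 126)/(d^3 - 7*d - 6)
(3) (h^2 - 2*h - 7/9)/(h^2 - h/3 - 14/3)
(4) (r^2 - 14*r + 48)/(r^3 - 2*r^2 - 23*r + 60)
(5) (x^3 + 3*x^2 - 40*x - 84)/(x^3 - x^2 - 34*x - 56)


(1) = (u - 3*sqrt(2))/(u - 1)
(2) = (d^2 + d - 42)/(d^2 + 3*d + 2)
(3) = (3*h + 1)/(3*h + 6)
(4) = (r^2 - 14*r + 48)/(r^3 - 2*r^2 - 23*r + 60)
(5) = (x^2 + x - 42)/(x^2 - 3*x - 28)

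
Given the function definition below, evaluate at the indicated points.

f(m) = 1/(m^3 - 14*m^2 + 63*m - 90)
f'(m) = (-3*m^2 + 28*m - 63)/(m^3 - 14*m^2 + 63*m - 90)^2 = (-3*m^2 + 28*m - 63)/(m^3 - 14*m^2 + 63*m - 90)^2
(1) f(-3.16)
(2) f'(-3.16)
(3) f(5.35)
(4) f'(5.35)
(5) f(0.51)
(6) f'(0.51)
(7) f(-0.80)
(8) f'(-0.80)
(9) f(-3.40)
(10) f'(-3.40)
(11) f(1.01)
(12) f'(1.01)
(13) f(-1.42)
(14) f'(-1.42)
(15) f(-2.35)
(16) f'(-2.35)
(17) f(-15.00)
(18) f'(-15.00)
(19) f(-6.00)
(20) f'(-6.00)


(1) = -0.00
(2) = -0.00
(3) = -1.87
(4) = 3.26
(5) = -0.02
(6) = -0.01
(7) = -0.01
(8) = -0.00
(9) = -0.00
(10) = -0.00
(11) = -0.03
(12) = -0.02
(13) = -0.00
(14) = -0.00
(15) = -0.00
(16) = -0.00
(17) = -0.00
(18) = -0.00
(19) = -0.00
(20) = -0.00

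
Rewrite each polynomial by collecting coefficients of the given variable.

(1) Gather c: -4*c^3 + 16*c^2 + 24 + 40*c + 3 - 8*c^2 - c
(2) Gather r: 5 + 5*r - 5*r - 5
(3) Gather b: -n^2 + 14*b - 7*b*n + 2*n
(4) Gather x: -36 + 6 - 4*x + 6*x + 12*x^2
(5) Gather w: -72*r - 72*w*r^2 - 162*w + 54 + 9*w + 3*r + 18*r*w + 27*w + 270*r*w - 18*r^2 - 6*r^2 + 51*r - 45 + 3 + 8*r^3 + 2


(1) = -4*c^3 + 8*c^2 + 39*c + 27
(2) = 0
(3) = b*(14 - 7*n) - n^2 + 2*n
(4) = 12*x^2 + 2*x - 30
(5) = 8*r^3 - 24*r^2 - 18*r + w*(-72*r^2 + 288*r - 126) + 14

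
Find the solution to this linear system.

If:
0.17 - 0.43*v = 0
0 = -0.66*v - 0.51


Then:
No Solution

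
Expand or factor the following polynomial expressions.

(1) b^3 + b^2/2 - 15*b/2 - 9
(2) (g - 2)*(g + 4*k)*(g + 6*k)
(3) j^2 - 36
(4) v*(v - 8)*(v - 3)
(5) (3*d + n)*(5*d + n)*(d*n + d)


(1) = (b - 3)*(b + 3/2)*(b + 2)
(2) = g^3 + 10*g^2*k - 2*g^2 + 24*g*k^2 - 20*g*k - 48*k^2
(3) = (j - 6)*(j + 6)
(4) = v^3 - 11*v^2 + 24*v
(5) = 15*d^3*n + 15*d^3 + 8*d^2*n^2 + 8*d^2*n + d*n^3 + d*n^2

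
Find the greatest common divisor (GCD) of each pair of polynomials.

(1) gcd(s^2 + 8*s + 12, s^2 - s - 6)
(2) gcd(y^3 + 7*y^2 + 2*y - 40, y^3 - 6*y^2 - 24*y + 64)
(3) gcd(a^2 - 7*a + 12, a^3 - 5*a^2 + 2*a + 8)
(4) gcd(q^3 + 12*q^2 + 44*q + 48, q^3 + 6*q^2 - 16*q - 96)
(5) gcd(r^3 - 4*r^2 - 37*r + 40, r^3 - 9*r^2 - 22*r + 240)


(1) = gcd((s + 2)*(s + 6), (s - 3)*(s + 2)) = s + 2
(2) = gcd((y - 2)*(y + 4)*(y + 5), (y - 8)*(y - 2)*(y + 4)) = y^2 + 2*y - 8
(3) = a - 4
(4) = gcd((q + 2)*(q + 4)*(q + 6), (q - 4)*(q + 4)*(q + 6)) = q^2 + 10*q + 24
(5) = gcd((r - 8)*(r - 1)*(r + 5), (r - 8)*(r - 6)*(r + 5)) = r^2 - 3*r - 40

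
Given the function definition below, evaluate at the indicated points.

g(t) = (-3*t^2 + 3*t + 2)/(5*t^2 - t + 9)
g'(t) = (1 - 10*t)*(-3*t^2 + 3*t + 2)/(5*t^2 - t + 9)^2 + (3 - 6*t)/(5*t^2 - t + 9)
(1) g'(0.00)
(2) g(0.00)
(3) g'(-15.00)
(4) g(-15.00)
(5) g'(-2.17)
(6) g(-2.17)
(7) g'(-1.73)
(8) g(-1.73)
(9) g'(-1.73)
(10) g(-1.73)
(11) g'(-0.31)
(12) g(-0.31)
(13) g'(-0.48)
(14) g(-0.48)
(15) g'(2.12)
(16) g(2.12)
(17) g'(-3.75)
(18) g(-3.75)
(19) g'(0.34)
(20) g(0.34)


(1) = 0.36
(2) = 0.22
(3) = -0.00
(4) = -0.62
(5) = 0.11
(6) = -0.54
(7) = 0.18
(8) = -0.47
(9) = 0.18
(10) = -0.47
(11) = 0.53
(12) = 0.08
(13) = 0.55
(14) = -0.01
(15) = -0.21
(16) = -0.17
(17) = 0.02
(18) = -0.62
(19) = 0.03
(20) = 0.29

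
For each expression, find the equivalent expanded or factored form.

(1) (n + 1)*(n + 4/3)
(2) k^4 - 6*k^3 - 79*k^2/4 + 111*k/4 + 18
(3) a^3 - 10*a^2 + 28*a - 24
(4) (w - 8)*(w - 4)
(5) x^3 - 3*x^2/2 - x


(1) = n^2 + 7*n/3 + 4/3
(2) = (k - 8)*(k - 3/2)*(k + 1/2)*(k + 3)
(3) = (a - 6)*(a - 2)^2
(4) = w^2 - 12*w + 32
(5) = x*(x - 2)*(x + 1/2)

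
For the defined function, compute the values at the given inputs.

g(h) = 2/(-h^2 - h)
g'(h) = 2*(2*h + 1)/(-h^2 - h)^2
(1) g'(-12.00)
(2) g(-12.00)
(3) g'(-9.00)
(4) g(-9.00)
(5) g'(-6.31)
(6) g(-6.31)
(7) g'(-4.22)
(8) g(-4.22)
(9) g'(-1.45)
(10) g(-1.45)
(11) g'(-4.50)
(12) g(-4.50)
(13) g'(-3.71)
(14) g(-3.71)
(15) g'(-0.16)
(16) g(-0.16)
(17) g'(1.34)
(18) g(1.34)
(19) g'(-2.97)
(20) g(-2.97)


(1) = -0.00
(2) = -0.02
(3) = -0.01
(4) = -0.03
(5) = -0.02
(6) = -0.06
(7) = -0.08
(8) = -0.15
(9) = -8.93
(10) = -3.07
(11) = -0.06
(12) = -0.13
(13) = -0.13
(14) = -0.20
(15) = 75.29
(16) = 14.88
(17) = 0.75
(18) = -0.64
(19) = -0.29
(20) = -0.34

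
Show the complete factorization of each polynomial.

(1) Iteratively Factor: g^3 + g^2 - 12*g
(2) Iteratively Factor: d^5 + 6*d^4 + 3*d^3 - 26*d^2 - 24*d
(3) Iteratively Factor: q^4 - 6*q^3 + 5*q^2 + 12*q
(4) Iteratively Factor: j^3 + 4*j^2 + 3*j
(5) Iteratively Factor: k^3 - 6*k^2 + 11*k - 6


(1) = (g + 4)*(g^2 - 3*g) = g*(g + 4)*(g - 3)
(2) = (d + 1)*(d^4 + 5*d^3 - 2*d^2 - 24*d) = d*(d + 1)*(d^3 + 5*d^2 - 2*d - 24) = d*(d - 2)*(d + 1)*(d^2 + 7*d + 12) = d*(d - 2)*(d + 1)*(d + 4)*(d + 3)
(3) = (q - 3)*(q^3 - 3*q^2 - 4*q) = (q - 4)*(q - 3)*(q^2 + q) = (q - 4)*(q - 3)*(q + 1)*(q)
(4) = (j)*(j^2 + 4*j + 3) = j*(j + 3)*(j + 1)
(5) = (k - 3)*(k^2 - 3*k + 2) = (k - 3)*(k - 2)*(k - 1)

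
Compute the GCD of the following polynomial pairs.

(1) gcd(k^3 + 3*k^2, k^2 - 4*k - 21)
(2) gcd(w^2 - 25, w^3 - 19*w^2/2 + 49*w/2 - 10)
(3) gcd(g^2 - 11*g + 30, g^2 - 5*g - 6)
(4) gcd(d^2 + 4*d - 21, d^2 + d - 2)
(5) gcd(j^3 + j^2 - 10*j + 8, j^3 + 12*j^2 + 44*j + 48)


(1) = k + 3
(2) = w - 5
(3) = gcd((g - 6)*(g - 5), (g - 6)*(g + 1)) = g - 6
(4) = 1
(5) = j + 4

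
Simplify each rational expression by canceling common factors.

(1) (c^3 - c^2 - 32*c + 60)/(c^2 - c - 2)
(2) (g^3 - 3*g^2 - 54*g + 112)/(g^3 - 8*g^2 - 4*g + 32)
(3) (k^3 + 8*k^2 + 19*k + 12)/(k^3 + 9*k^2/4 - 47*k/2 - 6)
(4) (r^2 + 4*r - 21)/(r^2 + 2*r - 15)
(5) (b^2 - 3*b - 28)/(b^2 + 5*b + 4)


(1) = (c^2 + c - 30)/(c + 1)
(2) = (g + 7)/(g + 2)
(3) = (4*k^3 + 32*k^2 + 76*k + 48)/(4*k^3 + 9*k^2 - 94*k - 24)
(4) = (r + 7)/(r + 5)
(5) = (b - 7)/(b + 1)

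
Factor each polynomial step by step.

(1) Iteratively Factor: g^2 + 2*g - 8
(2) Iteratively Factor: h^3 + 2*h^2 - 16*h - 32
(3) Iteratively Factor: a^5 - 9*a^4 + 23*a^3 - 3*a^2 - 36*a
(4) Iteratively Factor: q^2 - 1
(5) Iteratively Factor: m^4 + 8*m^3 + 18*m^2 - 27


(1) = (g - 2)*(g + 4)
(2) = (h + 2)*(h^2 - 16) = (h - 4)*(h + 2)*(h + 4)
(3) = (a - 3)*(a^4 - 6*a^3 + 5*a^2 + 12*a) = (a - 3)*(a + 1)*(a^3 - 7*a^2 + 12*a) = (a - 3)^2*(a + 1)*(a^2 - 4*a) = a*(a - 3)^2*(a + 1)*(a - 4)
(4) = (q - 1)*(q + 1)
(5) = (m - 1)*(m^3 + 9*m^2 + 27*m + 27) = (m - 1)*(m + 3)*(m^2 + 6*m + 9) = (m - 1)*(m + 3)^2*(m + 3)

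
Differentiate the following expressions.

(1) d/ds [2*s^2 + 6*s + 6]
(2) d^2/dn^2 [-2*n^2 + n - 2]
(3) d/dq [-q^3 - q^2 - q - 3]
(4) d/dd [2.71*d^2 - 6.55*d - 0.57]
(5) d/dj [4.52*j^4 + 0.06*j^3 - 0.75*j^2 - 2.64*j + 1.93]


(1) = 4*s + 6
(2) = -4
(3) = -3*q^2 - 2*q - 1
(4) = 5.42*d - 6.55
(5) = 18.08*j^3 + 0.18*j^2 - 1.5*j - 2.64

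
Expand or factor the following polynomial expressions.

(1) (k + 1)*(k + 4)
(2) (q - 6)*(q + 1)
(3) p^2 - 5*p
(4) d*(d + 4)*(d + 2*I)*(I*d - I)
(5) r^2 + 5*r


(1) = k^2 + 5*k + 4
(2) = q^2 - 5*q - 6
(3) = p*(p - 5)
(4) = I*d^4 - 2*d^3 + 3*I*d^3 - 6*d^2 - 4*I*d^2 + 8*d
(5) = r*(r + 5)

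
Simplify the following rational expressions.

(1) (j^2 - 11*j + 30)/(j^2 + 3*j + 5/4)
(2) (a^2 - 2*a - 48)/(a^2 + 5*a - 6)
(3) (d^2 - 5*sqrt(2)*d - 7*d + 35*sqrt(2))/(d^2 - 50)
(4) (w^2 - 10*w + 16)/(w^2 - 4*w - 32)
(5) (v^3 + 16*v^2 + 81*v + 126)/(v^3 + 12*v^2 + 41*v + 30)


(1) = (4*j^2 - 44*j + 120)/(4*j^2 + 12*j + 5)
(2) = (a - 8)/(a - 1)
(3) = (d - 7)/(d + 5*sqrt(2))
(4) = (w - 2)/(w + 4)
(5) = (v^2 + 10*v + 21)/(v^2 + 6*v + 5)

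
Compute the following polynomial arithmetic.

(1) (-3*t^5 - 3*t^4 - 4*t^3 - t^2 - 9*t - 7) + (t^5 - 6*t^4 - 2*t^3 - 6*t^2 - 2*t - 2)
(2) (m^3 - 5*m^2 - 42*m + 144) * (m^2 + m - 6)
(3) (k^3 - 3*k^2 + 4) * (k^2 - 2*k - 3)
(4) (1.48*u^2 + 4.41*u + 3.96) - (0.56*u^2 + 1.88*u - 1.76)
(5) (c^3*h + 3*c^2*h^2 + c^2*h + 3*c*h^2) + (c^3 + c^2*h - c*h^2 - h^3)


(1) = -2*t^5 - 9*t^4 - 6*t^3 - 7*t^2 - 11*t - 9
(2) = m^5 - 4*m^4 - 53*m^3 + 132*m^2 + 396*m - 864
(3) = k^5 - 5*k^4 + 3*k^3 + 13*k^2 - 8*k - 12
(4) = 0.92*u^2 + 2.53*u + 5.72
(5) = c^3*h + c^3 + 3*c^2*h^2 + 2*c^2*h + 2*c*h^2 - h^3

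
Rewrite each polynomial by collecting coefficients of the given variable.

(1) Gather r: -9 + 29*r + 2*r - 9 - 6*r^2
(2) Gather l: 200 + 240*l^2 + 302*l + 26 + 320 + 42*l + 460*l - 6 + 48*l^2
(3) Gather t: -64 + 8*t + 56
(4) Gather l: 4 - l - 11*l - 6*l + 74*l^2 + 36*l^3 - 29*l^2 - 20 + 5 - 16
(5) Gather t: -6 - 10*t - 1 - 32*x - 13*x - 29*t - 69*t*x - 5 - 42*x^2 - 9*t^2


(1) = -6*r^2 + 31*r - 18
(2) = 288*l^2 + 804*l + 540
(3) = 8*t - 8
(4) = 36*l^3 + 45*l^2 - 18*l - 27
(5) = -9*t^2 + t*(-69*x - 39) - 42*x^2 - 45*x - 12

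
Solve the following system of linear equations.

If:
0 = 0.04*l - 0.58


Then:
l = 14.50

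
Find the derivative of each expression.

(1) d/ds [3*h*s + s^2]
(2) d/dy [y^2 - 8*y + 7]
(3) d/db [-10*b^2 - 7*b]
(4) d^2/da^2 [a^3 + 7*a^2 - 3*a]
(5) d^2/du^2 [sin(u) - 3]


(1) = 3*h + 2*s
(2) = 2*y - 8
(3) = -20*b - 7
(4) = 6*a + 14
(5) = -sin(u)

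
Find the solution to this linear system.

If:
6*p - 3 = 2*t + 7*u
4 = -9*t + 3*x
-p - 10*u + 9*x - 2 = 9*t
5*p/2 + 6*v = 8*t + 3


Then:
p = 146*x/201 + 316/603
t = x/3 - 4/9
u = 106*x/201 + 89/603
v = 19*x/134 - 125/402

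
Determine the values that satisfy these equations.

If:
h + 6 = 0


Then:
h = -6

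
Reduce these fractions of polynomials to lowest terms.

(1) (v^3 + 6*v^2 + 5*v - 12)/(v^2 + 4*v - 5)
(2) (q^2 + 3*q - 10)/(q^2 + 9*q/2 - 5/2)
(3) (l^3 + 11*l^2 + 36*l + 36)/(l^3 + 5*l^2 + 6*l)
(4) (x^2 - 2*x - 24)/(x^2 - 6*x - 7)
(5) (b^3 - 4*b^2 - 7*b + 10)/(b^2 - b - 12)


(1) = (v^2 + 7*v + 12)/(v + 5)
(2) = (2*q - 4)/(2*q - 1)
(3) = (l + 6)/l
(4) = (x^2 - 2*x - 24)/(x^2 - 6*x - 7)
(5) = (b^3 - 4*b^2 - 7*b + 10)/(b^2 - b - 12)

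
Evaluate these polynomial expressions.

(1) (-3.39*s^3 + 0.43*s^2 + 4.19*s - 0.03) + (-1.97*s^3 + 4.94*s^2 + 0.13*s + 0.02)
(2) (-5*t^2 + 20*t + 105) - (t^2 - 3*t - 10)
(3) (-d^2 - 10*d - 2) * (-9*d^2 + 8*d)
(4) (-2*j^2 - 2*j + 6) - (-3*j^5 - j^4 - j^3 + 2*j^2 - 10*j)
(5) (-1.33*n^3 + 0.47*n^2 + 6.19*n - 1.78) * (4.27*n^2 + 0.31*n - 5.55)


(1) = -5.36*s^3 + 5.37*s^2 + 4.32*s - 0.01
(2) = -6*t^2 + 23*t + 115
(3) = 9*d^4 + 82*d^3 - 62*d^2 - 16*d
(4) = 3*j^5 + j^4 + j^3 - 4*j^2 + 8*j + 6
(5) = -5.6791*n^5 + 1.5946*n^4 + 33.9585*n^3 - 8.2902*n^2 - 34.9063*n + 9.879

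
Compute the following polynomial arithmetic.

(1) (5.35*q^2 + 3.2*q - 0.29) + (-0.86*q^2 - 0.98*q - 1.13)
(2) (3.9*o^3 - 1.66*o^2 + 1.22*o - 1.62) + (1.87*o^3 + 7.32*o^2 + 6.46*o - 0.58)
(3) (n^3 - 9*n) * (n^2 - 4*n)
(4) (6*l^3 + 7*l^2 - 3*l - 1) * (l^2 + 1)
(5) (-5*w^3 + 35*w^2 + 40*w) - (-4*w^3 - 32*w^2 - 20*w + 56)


(1) = 4.49*q^2 + 2.22*q - 1.42
(2) = 5.77*o^3 + 5.66*o^2 + 7.68*o - 2.2
(3) = n^5 - 4*n^4 - 9*n^3 + 36*n^2
(4) = 6*l^5 + 7*l^4 + 3*l^3 + 6*l^2 - 3*l - 1
(5) = -w^3 + 67*w^2 + 60*w - 56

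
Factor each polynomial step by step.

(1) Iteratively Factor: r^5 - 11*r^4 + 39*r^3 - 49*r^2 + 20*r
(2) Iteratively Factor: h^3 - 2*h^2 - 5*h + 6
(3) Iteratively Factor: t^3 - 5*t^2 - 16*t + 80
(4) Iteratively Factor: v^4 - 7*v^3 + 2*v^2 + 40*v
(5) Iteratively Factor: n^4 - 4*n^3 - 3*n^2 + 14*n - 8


(1) = (r - 5)*(r^4 - 6*r^3 + 9*r^2 - 4*r) = (r - 5)*(r - 1)*(r^3 - 5*r^2 + 4*r) = r*(r - 5)*(r - 1)*(r^2 - 5*r + 4) = r*(r - 5)*(r - 1)^2*(r - 4)
(2) = (h + 2)*(h^2 - 4*h + 3) = (h - 3)*(h + 2)*(h - 1)
(3) = (t - 5)*(t^2 - 16) = (t - 5)*(t - 4)*(t + 4)
(4) = (v)*(v^3 - 7*v^2 + 2*v + 40) = v*(v - 4)*(v^2 - 3*v - 10) = v*(v - 4)*(v + 2)*(v - 5)
(5) = (n + 2)*(n^3 - 6*n^2 + 9*n - 4) = (n - 1)*(n + 2)*(n^2 - 5*n + 4) = (n - 1)^2*(n + 2)*(n - 4)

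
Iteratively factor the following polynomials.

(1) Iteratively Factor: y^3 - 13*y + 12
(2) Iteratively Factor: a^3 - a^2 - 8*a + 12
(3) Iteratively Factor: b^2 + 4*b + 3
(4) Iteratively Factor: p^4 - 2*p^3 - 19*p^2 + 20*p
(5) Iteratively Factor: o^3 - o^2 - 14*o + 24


(1) = (y - 1)*(y^2 + y - 12) = (y - 3)*(y - 1)*(y + 4)
(2) = (a + 3)*(a^2 - 4*a + 4) = (a - 2)*(a + 3)*(a - 2)
(3) = (b + 1)*(b + 3)
(4) = (p - 1)*(p^3 - p^2 - 20*p) = (p - 5)*(p - 1)*(p^2 + 4*p) = (p - 5)*(p - 1)*(p + 4)*(p)
(5) = (o - 3)*(o^2 + 2*o - 8) = (o - 3)*(o - 2)*(o + 4)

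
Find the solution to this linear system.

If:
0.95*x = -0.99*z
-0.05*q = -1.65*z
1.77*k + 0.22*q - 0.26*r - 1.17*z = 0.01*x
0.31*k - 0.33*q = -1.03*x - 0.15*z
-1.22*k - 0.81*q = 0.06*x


Then:
k = 0.00
q = 0.00
r = 0.00
x = 0.00
z = 0.00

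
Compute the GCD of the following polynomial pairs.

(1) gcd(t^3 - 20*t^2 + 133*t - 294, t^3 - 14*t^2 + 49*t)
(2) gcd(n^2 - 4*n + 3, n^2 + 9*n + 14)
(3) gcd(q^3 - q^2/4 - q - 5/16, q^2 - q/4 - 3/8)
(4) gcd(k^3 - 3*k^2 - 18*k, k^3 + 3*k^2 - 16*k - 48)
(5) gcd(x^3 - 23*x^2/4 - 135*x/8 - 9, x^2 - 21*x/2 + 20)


(1) = t^2 - 14*t + 49
(2) = gcd((n - 3)*(n - 1), (n + 2)*(n + 7)) = 1
(3) = q + 1/2
(4) = k + 3
(5) = gcd((x - 8)*(x + 3/4)*(x + 3/2), (x - 8)*(x - 5/2)) = x - 8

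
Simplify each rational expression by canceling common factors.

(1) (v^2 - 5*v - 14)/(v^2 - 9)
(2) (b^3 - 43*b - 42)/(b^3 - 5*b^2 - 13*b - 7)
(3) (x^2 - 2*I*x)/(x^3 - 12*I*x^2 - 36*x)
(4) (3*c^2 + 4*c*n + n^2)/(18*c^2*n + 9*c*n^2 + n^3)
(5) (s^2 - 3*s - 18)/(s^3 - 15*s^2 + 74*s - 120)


(1) = (v^2 - 5*v - 14)/(v^2 - 9)
(2) = (b + 6)/(b + 1)
(3) = (x - 2*I)/(x^2 - 12*I*x - 36)
(4) = (c + n)/(6*c*n + n^2)
(5) = (s + 3)/(s^2 - 9*s + 20)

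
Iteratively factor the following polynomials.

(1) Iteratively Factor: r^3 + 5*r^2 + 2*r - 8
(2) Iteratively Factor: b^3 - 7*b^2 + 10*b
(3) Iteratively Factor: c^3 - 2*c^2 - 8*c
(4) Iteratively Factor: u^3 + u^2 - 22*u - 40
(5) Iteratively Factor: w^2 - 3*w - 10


(1) = (r - 1)*(r^2 + 6*r + 8) = (r - 1)*(r + 4)*(r + 2)
(2) = (b)*(b^2 - 7*b + 10) = b*(b - 2)*(b - 5)
(3) = (c + 2)*(c^2 - 4*c) = (c - 4)*(c + 2)*(c)
(4) = (u + 2)*(u^2 - u - 20) = (u - 5)*(u + 2)*(u + 4)
(5) = (w - 5)*(w + 2)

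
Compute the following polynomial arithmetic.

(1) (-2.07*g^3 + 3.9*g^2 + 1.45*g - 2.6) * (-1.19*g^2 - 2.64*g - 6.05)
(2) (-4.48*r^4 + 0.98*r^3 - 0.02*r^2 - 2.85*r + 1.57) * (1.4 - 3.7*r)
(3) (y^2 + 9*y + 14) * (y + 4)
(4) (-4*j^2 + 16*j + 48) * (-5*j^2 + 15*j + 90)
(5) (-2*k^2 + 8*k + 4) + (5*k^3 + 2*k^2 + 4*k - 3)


(1) = 2.4633*g^5 + 0.8238*g^4 + 0.502*g^3 - 24.329*g^2 - 1.9085*g + 15.73
(2) = 16.576*r^5 - 9.898*r^4 + 1.446*r^3 + 10.517*r^2 - 9.799*r + 2.198
(3) = y^3 + 13*y^2 + 50*y + 56
(4) = 20*j^4 - 140*j^3 - 360*j^2 + 2160*j + 4320
(5) = 5*k^3 + 12*k + 1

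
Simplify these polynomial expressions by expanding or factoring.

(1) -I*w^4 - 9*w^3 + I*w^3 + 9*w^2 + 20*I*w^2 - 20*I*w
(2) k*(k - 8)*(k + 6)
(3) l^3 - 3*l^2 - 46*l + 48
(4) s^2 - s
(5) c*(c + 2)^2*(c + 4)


(1) = w*(w - 5*I)*(w - 4*I)*(-I*w + I)
(2) = k^3 - 2*k^2 - 48*k
(3) = (l - 8)*(l - 1)*(l + 6)
(4) = s*(s - 1)
(5) = c^4 + 8*c^3 + 20*c^2 + 16*c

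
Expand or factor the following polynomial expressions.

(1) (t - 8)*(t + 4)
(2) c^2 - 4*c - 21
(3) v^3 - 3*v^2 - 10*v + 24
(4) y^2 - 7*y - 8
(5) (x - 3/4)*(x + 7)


(1) = t^2 - 4*t - 32
(2) = (c - 7)*(c + 3)
(3) = (v - 4)*(v - 2)*(v + 3)
(4) = (y - 8)*(y + 1)
(5) = x^2 + 25*x/4 - 21/4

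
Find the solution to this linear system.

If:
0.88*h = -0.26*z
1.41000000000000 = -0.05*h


Then:
h = -28.20
z = 95.45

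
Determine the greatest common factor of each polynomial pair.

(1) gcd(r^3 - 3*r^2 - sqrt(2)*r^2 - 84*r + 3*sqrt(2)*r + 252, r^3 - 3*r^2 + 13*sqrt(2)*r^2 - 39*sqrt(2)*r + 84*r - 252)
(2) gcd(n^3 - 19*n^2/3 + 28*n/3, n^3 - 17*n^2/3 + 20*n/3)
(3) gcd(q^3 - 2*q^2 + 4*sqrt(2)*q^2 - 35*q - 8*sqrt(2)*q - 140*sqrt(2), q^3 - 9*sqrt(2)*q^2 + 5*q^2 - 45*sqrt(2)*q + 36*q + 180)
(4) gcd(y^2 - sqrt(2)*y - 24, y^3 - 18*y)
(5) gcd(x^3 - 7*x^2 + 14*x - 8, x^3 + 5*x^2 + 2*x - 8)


(1) = r^2 + r*(-3 + 6*sqrt(2)) - 18*sqrt(2)
(2) = gcd(n*(n - 4)*(n - 7/3), n*(n - 4)*(n - 5/3)) = n^2 - 4*n
(3) = q + 5
(4) = y + 3*sqrt(2)
(5) = x - 1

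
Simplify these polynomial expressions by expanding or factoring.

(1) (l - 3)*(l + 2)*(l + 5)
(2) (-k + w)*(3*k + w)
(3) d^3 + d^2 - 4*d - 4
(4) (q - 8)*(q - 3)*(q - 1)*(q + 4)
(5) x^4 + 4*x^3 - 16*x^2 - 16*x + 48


(1) = l^3 + 4*l^2 - 11*l - 30
(2) = -3*k^2 + 2*k*w + w^2
(3) = (d - 2)*(d + 1)*(d + 2)
(4) = q^4 - 8*q^3 - 13*q^2 + 116*q - 96
(5) = (x - 2)^2*(x + 2)*(x + 6)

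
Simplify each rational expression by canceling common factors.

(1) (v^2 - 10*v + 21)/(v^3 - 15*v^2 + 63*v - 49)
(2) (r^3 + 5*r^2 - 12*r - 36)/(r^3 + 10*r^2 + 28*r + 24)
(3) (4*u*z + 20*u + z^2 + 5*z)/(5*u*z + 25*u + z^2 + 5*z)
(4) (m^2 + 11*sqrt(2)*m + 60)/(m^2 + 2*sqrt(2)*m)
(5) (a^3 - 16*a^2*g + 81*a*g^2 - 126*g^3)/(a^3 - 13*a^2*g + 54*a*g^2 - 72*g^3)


(1) = (v - 3)/(v^2 - 8*v + 7)
(2) = (r - 3)/(r + 2)
(3) = (4*u + z)/(5*u + z)
(4) = (m^2 + 11*sqrt(2)*m + 60)/(m^2 + 2*sqrt(2)*m)
(5) = (a - 7*g)/(a - 4*g)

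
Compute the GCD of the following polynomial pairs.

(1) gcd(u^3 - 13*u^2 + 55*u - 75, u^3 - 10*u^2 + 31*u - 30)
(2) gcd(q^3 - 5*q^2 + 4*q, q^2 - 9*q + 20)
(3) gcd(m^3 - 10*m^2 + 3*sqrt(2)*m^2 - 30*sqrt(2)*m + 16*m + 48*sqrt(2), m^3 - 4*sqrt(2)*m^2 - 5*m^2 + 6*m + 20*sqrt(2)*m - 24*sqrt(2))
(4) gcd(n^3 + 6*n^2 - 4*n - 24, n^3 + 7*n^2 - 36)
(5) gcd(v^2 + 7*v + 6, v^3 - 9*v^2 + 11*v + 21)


(1) = u^2 - 8*u + 15
(2) = gcd(q*(q - 4)*(q - 1), (q - 5)*(q - 4)) = q - 4
(3) = gcd((m - 8)*(m - 2)*(m + 3*sqrt(2)), (m - 3)*(m - 2)*(m - 4*sqrt(2))) = m - 2
(4) = n^2 + 4*n - 12
(5) = v + 1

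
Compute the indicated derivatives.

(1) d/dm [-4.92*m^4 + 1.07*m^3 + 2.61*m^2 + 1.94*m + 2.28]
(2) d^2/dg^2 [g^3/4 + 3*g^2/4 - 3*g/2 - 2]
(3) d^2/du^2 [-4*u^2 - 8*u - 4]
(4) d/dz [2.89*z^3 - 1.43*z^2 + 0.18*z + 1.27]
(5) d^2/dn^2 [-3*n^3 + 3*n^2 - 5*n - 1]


(1) = -19.68*m^3 + 3.21*m^2 + 5.22*m + 1.94
(2) = 3*g/2 + 3/2
(3) = -8
(4) = 8.67*z^2 - 2.86*z + 0.18
(5) = 6 - 18*n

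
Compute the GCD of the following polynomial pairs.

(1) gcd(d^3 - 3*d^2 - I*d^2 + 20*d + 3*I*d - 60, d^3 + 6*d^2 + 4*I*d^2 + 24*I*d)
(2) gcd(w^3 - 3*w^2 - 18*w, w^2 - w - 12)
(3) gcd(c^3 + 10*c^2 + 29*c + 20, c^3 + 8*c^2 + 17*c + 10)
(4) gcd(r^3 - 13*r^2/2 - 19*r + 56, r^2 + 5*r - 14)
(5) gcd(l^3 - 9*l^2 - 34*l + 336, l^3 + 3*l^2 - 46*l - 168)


(1) = d + 4*I
(2) = w + 3
(3) = gcd((c + 1)*(c + 4)*(c + 5), (c + 1)*(c + 2)*(c + 5)) = c^2 + 6*c + 5
(4) = r - 2
(5) = l^2 - l - 42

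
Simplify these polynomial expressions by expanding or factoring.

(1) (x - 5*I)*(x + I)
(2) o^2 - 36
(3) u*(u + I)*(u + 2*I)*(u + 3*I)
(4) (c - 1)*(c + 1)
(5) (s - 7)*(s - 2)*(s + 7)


(1) = x^2 - 4*I*x + 5
(2) = (o - 6)*(o + 6)
(3) = u^4 + 6*I*u^3 - 11*u^2 - 6*I*u
(4) = c^2 - 1
(5) = s^3 - 2*s^2 - 49*s + 98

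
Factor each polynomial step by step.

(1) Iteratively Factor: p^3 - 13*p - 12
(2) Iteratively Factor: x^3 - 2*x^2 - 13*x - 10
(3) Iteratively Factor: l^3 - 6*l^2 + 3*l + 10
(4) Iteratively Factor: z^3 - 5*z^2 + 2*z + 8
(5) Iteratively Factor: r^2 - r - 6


(1) = (p + 3)*(p^2 - 3*p - 4) = (p + 1)*(p + 3)*(p - 4)
(2) = (x - 5)*(x^2 + 3*x + 2) = (x - 5)*(x + 1)*(x + 2)
(3) = (l + 1)*(l^2 - 7*l + 10) = (l - 5)*(l + 1)*(l - 2)
(4) = (z + 1)*(z^2 - 6*z + 8) = (z - 4)*(z + 1)*(z - 2)
(5) = (r + 2)*(r - 3)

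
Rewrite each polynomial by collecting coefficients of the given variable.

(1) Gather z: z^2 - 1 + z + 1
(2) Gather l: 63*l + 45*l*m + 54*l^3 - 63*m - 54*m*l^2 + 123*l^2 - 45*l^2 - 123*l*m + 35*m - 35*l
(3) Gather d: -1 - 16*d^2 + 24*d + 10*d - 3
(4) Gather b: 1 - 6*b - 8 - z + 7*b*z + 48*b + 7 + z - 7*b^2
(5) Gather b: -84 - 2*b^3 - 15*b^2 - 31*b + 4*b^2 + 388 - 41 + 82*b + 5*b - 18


(1) = z^2 + z
(2) = 54*l^3 + l^2*(78 - 54*m) + l*(28 - 78*m) - 28*m
(3) = -16*d^2 + 34*d - 4
(4) = -7*b^2 + b*(7*z + 42)
(5) = -2*b^3 - 11*b^2 + 56*b + 245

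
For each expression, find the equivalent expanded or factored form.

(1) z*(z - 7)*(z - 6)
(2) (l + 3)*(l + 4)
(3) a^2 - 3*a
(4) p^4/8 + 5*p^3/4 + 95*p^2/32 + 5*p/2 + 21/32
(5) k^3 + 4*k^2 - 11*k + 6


(1) = z^3 - 13*z^2 + 42*z
(2) = l^2 + 7*l + 12
(3) = a*(a - 3)
(4) = (p/4 + 1/4)*(p/2 + 1/4)*(p + 3/2)*(p + 7)
(5) = (k - 1)^2*(k + 6)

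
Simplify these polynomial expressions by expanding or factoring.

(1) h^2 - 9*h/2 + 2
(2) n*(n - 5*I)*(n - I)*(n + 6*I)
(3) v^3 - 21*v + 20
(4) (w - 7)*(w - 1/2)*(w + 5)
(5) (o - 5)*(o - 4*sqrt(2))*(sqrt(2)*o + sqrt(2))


(1) = (h - 4)*(h - 1/2)
(2) = n^4 + 31*n^2 - 30*I*n
(3) = (v - 4)*(v - 1)*(v + 5)
(4) = w^3 - 5*w^2/2 - 34*w + 35/2
(5) = sqrt(2)*o^3 - 8*o^2 - 4*sqrt(2)*o^2 - 5*sqrt(2)*o + 32*o + 40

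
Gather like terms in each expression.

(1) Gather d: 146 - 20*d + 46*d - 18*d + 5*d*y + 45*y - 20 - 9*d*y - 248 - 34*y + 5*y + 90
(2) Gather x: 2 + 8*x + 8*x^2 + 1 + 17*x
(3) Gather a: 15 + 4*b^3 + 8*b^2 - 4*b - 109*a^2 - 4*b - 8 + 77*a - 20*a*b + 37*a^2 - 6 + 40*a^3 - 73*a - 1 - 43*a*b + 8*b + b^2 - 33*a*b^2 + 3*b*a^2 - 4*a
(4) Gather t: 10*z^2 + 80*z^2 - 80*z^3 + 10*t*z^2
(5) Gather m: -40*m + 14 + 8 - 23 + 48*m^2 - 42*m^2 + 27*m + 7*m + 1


(1) = d*(8 - 4*y) + 16*y - 32
(2) = 8*x^2 + 25*x + 3
(3) = 40*a^3 + a^2*(3*b - 72) + a*(-33*b^2 - 63*b) + 4*b^3 + 9*b^2
(4) = 10*t*z^2 - 80*z^3 + 90*z^2
(5) = 6*m^2 - 6*m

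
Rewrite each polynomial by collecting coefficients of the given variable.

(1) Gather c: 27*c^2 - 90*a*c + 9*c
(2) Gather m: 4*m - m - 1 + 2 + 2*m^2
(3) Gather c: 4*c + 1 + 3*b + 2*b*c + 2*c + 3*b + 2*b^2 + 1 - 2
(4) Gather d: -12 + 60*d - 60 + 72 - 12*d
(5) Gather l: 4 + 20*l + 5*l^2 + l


(1) = 27*c^2 + c*(9 - 90*a)
(2) = 2*m^2 + 3*m + 1
(3) = 2*b^2 + 6*b + c*(2*b + 6)
(4) = 48*d
(5) = 5*l^2 + 21*l + 4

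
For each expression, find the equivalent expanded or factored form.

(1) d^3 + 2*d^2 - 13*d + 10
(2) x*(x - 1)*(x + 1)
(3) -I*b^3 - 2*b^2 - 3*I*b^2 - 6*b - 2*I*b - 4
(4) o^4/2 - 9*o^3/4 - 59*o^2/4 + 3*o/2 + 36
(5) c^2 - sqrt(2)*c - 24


(1) = (d - 2)*(d - 1)*(d + 5)
(2) = x^3 - x
(3) = (b + 2)*(b - 2*I)*(-I*b - I)
(4) = (o/2 + 1)*(o - 8)*(o - 3/2)*(o + 3)
(5) = (c - 4*sqrt(2))*(c + 3*sqrt(2))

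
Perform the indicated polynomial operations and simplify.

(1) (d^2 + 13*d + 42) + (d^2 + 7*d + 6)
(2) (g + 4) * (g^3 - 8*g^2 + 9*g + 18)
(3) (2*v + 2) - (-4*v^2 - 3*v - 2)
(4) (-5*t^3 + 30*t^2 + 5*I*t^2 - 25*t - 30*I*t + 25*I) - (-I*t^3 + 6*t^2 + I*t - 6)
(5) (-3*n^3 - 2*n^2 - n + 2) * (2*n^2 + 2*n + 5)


(1) = 2*d^2 + 20*d + 48
(2) = g^4 - 4*g^3 - 23*g^2 + 54*g + 72
(3) = 4*v^2 + 5*v + 4
(4) = -5*t^3 + I*t^3 + 24*t^2 + 5*I*t^2 - 25*t - 31*I*t + 6 + 25*I
(5) = -6*n^5 - 10*n^4 - 21*n^3 - 8*n^2 - n + 10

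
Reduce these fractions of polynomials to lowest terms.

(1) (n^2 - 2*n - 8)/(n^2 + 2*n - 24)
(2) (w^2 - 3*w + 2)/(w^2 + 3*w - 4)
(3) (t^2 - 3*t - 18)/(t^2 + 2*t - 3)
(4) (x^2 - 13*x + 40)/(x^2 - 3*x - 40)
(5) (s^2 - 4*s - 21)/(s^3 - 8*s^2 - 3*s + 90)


(1) = (n + 2)/(n + 6)
(2) = (w - 2)/(w + 4)
(3) = (t - 6)/(t - 1)
(4) = (x - 5)/(x + 5)
(5) = (s - 7)/(s^2 - 11*s + 30)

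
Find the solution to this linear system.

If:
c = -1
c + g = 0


Then:
c = -1
g = 1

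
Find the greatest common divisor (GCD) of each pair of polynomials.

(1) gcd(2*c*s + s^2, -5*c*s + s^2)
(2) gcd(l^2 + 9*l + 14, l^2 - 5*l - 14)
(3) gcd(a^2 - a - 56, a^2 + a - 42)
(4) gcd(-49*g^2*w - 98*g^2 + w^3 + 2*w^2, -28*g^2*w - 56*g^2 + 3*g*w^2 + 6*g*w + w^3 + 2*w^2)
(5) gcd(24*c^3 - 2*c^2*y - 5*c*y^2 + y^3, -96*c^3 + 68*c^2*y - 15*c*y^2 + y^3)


(1) = gcd(s*(2*c + s), s*(-5*c + s)) = s
(2) = l + 2
(3) = a + 7
(4) = gcd((-7*g + w)*(7*g + w)*(w + 2), (-4*g + w)*(7*g + w)*(w + 2)) = 7*g*w + 14*g + w^2 + 2*w
(5) = 12*c^2 - 7*c*y + y^2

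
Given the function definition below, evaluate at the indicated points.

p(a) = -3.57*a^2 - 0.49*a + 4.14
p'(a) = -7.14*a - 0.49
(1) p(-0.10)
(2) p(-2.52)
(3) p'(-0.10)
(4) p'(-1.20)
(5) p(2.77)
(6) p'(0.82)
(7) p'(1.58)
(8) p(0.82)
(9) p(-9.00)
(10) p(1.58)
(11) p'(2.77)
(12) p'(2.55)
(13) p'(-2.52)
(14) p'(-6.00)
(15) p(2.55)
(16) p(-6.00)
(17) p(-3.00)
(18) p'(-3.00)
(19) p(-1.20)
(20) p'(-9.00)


(1) = 4.15
(2) = -17.30
(3) = 0.22
(4) = 8.08
(5) = -24.61
(6) = -6.34
(7) = -11.77
(8) = 1.34
(9) = -280.62
(10) = -5.55
(11) = -20.27
(12) = -18.70
(13) = 17.50
(14) = 42.35
(15) = -20.32
(16) = -121.44
(17) = -26.52
(18) = 20.93
(19) = -0.41
(20) = 63.77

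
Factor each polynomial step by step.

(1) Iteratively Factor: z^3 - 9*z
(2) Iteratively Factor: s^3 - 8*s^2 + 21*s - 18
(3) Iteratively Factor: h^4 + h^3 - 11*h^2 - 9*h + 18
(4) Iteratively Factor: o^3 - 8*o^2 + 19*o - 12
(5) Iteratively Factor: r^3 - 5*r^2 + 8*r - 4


(1) = (z)*(z^2 - 9) = z*(z - 3)*(z + 3)
(2) = (s - 3)*(s^2 - 5*s + 6) = (s - 3)^2*(s - 2)
(3) = (h + 3)*(h^3 - 2*h^2 - 5*h + 6) = (h - 1)*(h + 3)*(h^2 - h - 6) = (h - 1)*(h + 2)*(h + 3)*(h - 3)
(4) = (o - 3)*(o^2 - 5*o + 4) = (o - 4)*(o - 3)*(o - 1)
(5) = (r - 2)*(r^2 - 3*r + 2) = (r - 2)^2*(r - 1)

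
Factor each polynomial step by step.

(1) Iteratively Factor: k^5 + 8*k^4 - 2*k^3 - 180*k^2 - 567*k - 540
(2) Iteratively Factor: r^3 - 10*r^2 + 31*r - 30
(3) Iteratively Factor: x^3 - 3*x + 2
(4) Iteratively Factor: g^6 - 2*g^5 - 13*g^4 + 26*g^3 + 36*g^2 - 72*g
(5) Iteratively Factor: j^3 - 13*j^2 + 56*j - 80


(1) = (k + 3)*(k^4 + 5*k^3 - 17*k^2 - 129*k - 180) = (k + 3)^2*(k^3 + 2*k^2 - 23*k - 60) = (k + 3)^3*(k^2 - k - 20) = (k - 5)*(k + 3)^3*(k + 4)
(2) = (r - 5)*(r^2 - 5*r + 6) = (r - 5)*(r - 2)*(r - 3)
(3) = (x - 1)*(x^2 + x - 2) = (x - 1)^2*(x + 2)
(4) = (g + 2)*(g^5 - 4*g^4 - 5*g^3 + 36*g^2 - 36*g) = (g + 2)*(g + 3)*(g^4 - 7*g^3 + 16*g^2 - 12*g) = (g - 2)*(g + 2)*(g + 3)*(g^3 - 5*g^2 + 6*g) = g*(g - 2)*(g + 2)*(g + 3)*(g^2 - 5*g + 6) = g*(g - 2)^2*(g + 2)*(g + 3)*(g - 3)
(5) = (j - 4)*(j^2 - 9*j + 20) = (j - 5)*(j - 4)*(j - 4)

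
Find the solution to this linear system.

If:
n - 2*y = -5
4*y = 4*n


Then:
n = 5
y = 5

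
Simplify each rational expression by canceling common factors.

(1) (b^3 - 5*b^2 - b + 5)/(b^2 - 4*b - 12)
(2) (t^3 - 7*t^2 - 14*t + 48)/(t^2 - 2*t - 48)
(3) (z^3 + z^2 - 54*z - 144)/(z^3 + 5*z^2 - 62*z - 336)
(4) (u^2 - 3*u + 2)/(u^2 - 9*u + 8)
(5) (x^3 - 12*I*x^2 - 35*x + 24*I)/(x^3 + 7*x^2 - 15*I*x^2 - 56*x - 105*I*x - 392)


(1) = (b^3 - 5*b^2 - b + 5)/(b^2 - 4*b - 12)
(2) = (t^2 + t - 6)/(t + 6)
(3) = (z + 3)/(z + 7)
(4) = (u - 2)/(u - 8)
(5) = (x^2 - 4*I*x - 3)/(x^2 + x*(7 - 7*I) - 49*I)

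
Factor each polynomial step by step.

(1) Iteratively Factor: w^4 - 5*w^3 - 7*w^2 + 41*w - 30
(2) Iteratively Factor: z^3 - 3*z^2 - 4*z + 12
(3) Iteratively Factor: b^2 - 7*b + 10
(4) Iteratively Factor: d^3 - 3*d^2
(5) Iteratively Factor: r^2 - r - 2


(1) = (w - 2)*(w^3 - 3*w^2 - 13*w + 15) = (w - 5)*(w - 2)*(w^2 + 2*w - 3) = (w - 5)*(w - 2)*(w - 1)*(w + 3)
(2) = (z + 2)*(z^2 - 5*z + 6) = (z - 2)*(z + 2)*(z - 3)
(3) = (b - 5)*(b - 2)
(4) = (d)*(d^2 - 3*d) = d^2*(d - 3)
(5) = (r - 2)*(r + 1)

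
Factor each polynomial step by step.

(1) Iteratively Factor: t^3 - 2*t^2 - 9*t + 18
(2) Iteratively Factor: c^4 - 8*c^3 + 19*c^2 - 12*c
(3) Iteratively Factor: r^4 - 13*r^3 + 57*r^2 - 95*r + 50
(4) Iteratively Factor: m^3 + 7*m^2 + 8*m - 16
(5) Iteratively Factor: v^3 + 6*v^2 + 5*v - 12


(1) = (t + 3)*(t^2 - 5*t + 6) = (t - 3)*(t + 3)*(t - 2)
(2) = (c - 3)*(c^3 - 5*c^2 + 4*c) = c*(c - 3)*(c^2 - 5*c + 4) = c*(c - 4)*(c - 3)*(c - 1)
(3) = (r - 2)*(r^3 - 11*r^2 + 35*r - 25) = (r - 5)*(r - 2)*(r^2 - 6*r + 5) = (r - 5)*(r - 2)*(r - 1)*(r - 5)
(4) = (m + 4)*(m^2 + 3*m - 4) = (m + 4)^2*(m - 1)
(5) = (v + 3)*(v^2 + 3*v - 4) = (v - 1)*(v + 3)*(v + 4)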